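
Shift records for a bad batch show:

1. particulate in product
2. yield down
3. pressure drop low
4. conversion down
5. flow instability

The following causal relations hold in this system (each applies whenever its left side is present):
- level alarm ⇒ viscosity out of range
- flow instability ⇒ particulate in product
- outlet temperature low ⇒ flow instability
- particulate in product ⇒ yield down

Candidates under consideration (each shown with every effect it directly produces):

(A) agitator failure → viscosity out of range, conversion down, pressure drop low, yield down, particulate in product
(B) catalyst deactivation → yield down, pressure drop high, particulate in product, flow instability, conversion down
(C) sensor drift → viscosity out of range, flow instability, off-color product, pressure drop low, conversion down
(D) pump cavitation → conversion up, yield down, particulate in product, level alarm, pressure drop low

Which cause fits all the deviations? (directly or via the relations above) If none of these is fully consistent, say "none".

C

Testing each hypothesis:
(A) agitator failure — particulate in product yes; yield down yes; pressure drop low yes; conversion down yes; flow instability NO
(B) catalyst deactivation — particulate in product yes; yield down yes; pressure drop low NO; conversion down yes; flow instability yes
(C) sensor drift — particulate in product yes (by flow instability → particulate in product); yield down yes (by flow instability → particulate in product → yield down); pressure drop low yes; conversion down yes; flow instability yes
(D) pump cavitation — fails on conversion down, flow instability (predicts conversion up, not conversion down)
Only (C) is consistent with every observation.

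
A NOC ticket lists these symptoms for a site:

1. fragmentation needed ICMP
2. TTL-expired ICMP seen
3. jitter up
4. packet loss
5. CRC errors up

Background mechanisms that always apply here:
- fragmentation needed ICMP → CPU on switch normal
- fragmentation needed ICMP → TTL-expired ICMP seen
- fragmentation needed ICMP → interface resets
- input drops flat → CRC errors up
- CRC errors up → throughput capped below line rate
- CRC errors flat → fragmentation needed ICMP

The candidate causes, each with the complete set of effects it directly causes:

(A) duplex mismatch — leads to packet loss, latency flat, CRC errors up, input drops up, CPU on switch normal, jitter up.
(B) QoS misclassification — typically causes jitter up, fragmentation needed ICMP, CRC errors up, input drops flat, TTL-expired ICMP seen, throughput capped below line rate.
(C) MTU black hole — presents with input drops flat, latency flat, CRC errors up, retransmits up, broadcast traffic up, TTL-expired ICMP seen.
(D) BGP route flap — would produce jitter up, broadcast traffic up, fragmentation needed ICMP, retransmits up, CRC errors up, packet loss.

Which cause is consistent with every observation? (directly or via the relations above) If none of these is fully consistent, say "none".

Per-candidate check:
(A) duplex mismatch — fragmentation needed ICMP -; TTL-expired ICMP seen -; jitter up +; packet loss +; CRC errors up +
(B) QoS misclassification — does not account for packet loss
(C) MTU black hole — fragmentation needed ICMP -; TTL-expired ICMP seen +; jitter up -; packet loss -; CRC errors up +
(D) BGP route flap — accounts for every observation (TTL-expired ICMP seen via fragmentation needed ICMP → TTL-expired ICMP seen)
(D) alone accounts for all the evidence.

D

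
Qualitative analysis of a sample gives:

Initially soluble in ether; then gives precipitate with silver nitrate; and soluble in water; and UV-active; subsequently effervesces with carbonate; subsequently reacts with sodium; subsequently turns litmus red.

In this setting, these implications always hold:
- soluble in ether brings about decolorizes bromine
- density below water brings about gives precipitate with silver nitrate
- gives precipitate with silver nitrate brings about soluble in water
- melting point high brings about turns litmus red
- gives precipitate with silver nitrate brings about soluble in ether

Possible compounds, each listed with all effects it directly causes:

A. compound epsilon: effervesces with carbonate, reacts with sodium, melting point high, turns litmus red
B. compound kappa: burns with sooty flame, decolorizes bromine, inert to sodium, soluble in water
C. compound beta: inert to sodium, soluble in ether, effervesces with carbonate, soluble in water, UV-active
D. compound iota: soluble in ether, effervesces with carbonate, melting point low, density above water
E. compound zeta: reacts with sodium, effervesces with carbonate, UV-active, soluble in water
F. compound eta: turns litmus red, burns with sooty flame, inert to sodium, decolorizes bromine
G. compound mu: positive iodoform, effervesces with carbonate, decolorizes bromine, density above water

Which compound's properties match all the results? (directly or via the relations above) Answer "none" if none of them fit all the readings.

none

Testing each hypothesis:
(A) compound epsilon — does not account for soluble in ether, gives precipitate with silver nitrate, soluble in water, UV-active
(B) compound kappa — fails on soluble in ether, gives precipitate with silver nitrate, UV-active, effervesces with carbonate, reacts with sodium, turns litmus red (predicts inert to sodium, not reacts with sodium)
(C) compound beta — soluble in ether +; gives precipitate with silver nitrate -; soluble in water +; UV-active +; effervesces with carbonate +; reacts with sodium -; turns litmus red -
(D) compound iota — does not account for gives precipitate with silver nitrate, soluble in water, UV-active, reacts with sodium, turns litmus red
(E) compound zeta — does not account for soluble in ether, gives precipitate with silver nitrate, turns litmus red
(F) compound eta — soluble in ether -; gives precipitate with silver nitrate -; soluble in water -; UV-active -; effervesces with carbonate -; reacts with sodium -; turns litmus red +
(G) compound mu — does not account for soluble in ether, gives precipitate with silver nitrate, soluble in water, UV-active, reacts with sodium, turns litmus red
No candidate is consistent with all observations.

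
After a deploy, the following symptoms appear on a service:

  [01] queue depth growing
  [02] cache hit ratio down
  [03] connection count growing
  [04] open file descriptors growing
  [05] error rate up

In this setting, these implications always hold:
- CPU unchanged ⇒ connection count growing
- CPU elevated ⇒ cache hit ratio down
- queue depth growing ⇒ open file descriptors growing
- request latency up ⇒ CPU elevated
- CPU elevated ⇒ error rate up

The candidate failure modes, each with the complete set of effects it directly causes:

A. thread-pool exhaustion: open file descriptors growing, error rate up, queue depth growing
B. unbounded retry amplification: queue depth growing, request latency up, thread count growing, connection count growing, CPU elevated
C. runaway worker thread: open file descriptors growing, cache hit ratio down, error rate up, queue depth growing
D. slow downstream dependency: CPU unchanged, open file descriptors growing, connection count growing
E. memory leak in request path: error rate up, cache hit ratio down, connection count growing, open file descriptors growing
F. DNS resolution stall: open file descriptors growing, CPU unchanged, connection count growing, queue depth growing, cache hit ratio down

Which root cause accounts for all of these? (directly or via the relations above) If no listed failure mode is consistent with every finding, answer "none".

B

Per-candidate check:
(A) thread-pool exhaustion — queue depth growing ✓; cache hit ratio down ✗; connection count growing ✗; open file descriptors growing ✓; error rate up ✓
(B) unbounded retry amplification — queue depth growing ✓; cache hit ratio down ✓ (by CPU elevated → cache hit ratio down); connection count growing ✓; open file descriptors growing ✓ (by queue depth growing → open file descriptors growing); error rate up ✓ (by CPU elevated → error rate up)
(C) runaway worker thread — does not account for connection count growing
(D) slow downstream dependency — queue depth growing ✗; cache hit ratio down ✗; connection count growing ✓; open file descriptors growing ✓; error rate up ✗
(E) memory leak in request path — does not account for queue depth growing
(F) DNS resolution stall — does not account for error rate up
Only (B) is consistent with every observation.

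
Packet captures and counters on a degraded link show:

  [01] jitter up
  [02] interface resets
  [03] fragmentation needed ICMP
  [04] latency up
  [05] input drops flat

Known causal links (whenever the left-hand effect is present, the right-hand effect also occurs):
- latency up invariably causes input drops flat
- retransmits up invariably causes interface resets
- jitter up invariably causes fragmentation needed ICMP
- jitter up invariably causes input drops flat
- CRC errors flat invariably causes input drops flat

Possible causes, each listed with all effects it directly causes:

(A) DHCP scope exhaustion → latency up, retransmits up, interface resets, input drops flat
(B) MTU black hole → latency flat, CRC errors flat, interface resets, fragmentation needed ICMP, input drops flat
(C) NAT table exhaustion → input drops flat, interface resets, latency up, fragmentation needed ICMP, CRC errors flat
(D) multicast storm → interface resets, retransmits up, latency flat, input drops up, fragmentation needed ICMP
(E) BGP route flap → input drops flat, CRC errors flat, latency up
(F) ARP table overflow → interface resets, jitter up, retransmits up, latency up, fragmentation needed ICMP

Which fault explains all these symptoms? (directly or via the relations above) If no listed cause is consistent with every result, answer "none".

Testing each hypothesis:
(A) DHCP scope exhaustion — jitter up miss; interface resets match; fragmentation needed ICMP miss; latency up match; input drops flat match
(B) MTU black hole — jitter up miss; interface resets match; fragmentation needed ICMP match; latency up miss; input drops flat match
(C) NAT table exhaustion — does not account for jitter up
(D) multicast storm — jitter up miss; interface resets match; fragmentation needed ICMP match; latency up miss; input drops flat miss
(E) BGP route flap — does not account for jitter up, interface resets, fragmentation needed ICMP
(F) ARP table overflow — accounts for every observation (input drops flat through jitter up → input drops flat)
(F) is the only candidate with no mismatches.

F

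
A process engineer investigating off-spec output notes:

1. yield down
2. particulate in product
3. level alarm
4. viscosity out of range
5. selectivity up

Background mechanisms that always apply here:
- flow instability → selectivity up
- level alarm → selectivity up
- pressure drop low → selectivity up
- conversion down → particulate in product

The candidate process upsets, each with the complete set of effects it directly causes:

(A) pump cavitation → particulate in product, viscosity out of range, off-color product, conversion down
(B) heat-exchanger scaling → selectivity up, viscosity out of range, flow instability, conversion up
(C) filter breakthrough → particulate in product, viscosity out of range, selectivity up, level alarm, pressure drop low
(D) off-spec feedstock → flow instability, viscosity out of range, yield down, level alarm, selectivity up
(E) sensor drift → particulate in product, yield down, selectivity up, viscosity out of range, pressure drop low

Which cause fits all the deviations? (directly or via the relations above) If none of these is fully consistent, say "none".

Testing each hypothesis:
(A) pump cavitation — does not account for yield down, level alarm, selectivity up
(B) heat-exchanger scaling — yield down ✗; particulate in product ✗; level alarm ✗; viscosity out of range ✓; selectivity up ✓
(C) filter breakthrough — yield down ✗; particulate in product ✓; level alarm ✓; viscosity out of range ✓; selectivity up ✓
(D) off-spec feedstock — does not account for particulate in product
(E) sensor drift — yield down ✓; particulate in product ✓; level alarm ✗; viscosity out of range ✓; selectivity up ✓
None of the listed candidates fits everything.

none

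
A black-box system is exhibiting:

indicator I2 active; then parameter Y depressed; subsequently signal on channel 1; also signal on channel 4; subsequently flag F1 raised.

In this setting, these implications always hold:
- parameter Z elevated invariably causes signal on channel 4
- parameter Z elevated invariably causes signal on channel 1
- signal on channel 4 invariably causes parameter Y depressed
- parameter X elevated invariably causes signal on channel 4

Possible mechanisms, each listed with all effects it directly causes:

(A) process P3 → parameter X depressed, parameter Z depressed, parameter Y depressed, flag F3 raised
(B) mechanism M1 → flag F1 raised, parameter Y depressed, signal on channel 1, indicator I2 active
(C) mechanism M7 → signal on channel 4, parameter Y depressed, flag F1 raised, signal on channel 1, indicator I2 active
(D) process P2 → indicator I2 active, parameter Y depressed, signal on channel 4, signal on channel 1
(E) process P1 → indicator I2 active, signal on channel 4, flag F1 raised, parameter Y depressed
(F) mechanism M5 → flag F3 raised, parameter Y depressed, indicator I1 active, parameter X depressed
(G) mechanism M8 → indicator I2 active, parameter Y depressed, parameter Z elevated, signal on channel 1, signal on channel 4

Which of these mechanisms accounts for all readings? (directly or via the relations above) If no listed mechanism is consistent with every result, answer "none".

Testing each hypothesis:
(A) process P3 — does not account for indicator I2 active, signal on channel 1, signal on channel 4, flag F1 raised
(B) mechanism M1 — does not account for signal on channel 4
(C) mechanism M7 — indicator I2 active ✓; parameter Y depressed ✓; signal on channel 1 ✓; signal on channel 4 ✓; flag F1 raised ✓
(D) process P2 — indicator I2 active ✓; parameter Y depressed ✓; signal on channel 1 ✓; signal on channel 4 ✓; flag F1 raised ✗
(E) process P1 — does not account for signal on channel 1
(F) mechanism M5 — indicator I2 active ✗; parameter Y depressed ✓; signal on channel 1 ✗; signal on channel 4 ✗; flag F1 raised ✗
(G) mechanism M8 — indicator I2 active ✓; parameter Y depressed ✓; signal on channel 1 ✓; signal on channel 4 ✓; flag F1 raised ✗
(C) alone accounts for all the evidence.

C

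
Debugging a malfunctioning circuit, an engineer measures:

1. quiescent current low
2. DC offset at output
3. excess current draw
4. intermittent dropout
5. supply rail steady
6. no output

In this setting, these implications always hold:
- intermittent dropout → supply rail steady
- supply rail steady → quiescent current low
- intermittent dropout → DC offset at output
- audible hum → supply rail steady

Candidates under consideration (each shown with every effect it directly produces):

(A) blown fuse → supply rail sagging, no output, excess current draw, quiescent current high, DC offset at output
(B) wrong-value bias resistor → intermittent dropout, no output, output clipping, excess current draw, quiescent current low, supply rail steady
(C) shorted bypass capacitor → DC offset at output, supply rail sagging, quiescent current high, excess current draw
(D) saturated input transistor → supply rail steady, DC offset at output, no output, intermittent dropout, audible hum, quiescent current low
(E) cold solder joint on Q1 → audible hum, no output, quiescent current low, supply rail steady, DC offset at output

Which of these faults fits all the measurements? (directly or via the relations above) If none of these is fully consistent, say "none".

Per-candidate check:
(A) blown fuse — quiescent current low NO; DC offset at output yes; excess current draw yes; intermittent dropout NO; supply rail steady NO; no output yes
(B) wrong-value bias resistor — quiescent current low yes; DC offset at output yes (by intermittent dropout → DC offset at output); excess current draw yes; intermittent dropout yes; supply rail steady yes; no output yes
(C) shorted bypass capacitor — quiescent current low NO; DC offset at output yes; excess current draw yes; intermittent dropout NO; supply rail steady NO; no output NO
(D) saturated input transistor — does not account for excess current draw
(E) cold solder joint on Q1 — quiescent current low yes; DC offset at output yes; excess current draw NO; intermittent dropout NO; supply rail steady yes; no output yes
(B) is the only candidate with no mismatches.

B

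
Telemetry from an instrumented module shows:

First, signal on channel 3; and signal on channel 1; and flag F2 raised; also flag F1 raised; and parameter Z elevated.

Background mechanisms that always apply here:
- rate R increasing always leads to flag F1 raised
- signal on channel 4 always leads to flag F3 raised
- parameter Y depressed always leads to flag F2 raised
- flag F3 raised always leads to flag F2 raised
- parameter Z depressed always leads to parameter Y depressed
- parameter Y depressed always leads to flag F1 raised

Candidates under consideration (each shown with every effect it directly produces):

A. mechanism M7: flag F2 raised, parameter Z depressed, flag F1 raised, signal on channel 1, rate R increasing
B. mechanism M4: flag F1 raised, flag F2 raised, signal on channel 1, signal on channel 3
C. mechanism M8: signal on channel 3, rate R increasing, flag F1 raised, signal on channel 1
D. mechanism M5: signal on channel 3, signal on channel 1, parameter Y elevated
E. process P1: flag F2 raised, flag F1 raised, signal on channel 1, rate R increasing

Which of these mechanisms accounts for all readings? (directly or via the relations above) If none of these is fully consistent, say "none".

Testing each hypothesis:
(A) mechanism M7 — signal on channel 3 -; signal on channel 1 +; flag F2 raised +; flag F1 raised +; parameter Z elevated -
(B) mechanism M4 — signal on channel 3 +; signal on channel 1 +; flag F2 raised +; flag F1 raised +; parameter Z elevated -
(C) mechanism M8 — does not account for flag F2 raised, parameter Z elevated
(D) mechanism M5 — signal on channel 3 +; signal on channel 1 +; flag F2 raised -; flag F1 raised -; parameter Z elevated -
(E) process P1 — does not account for signal on channel 3, parameter Z elevated
Every candidate fails on at least one observation.

none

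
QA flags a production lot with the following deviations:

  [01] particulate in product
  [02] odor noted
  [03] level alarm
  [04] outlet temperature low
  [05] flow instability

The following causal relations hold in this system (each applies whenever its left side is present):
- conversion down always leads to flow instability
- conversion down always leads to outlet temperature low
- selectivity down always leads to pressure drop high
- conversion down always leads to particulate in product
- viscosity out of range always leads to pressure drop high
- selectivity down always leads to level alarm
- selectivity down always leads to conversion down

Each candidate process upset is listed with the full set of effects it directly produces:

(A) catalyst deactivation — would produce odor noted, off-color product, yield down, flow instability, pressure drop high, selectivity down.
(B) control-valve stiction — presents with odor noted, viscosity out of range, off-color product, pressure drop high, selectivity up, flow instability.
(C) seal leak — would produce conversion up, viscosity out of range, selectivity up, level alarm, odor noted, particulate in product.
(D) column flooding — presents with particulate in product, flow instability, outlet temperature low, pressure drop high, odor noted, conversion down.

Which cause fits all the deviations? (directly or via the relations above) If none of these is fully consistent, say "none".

A

Testing each hypothesis:
(A) catalyst deactivation — particulate in product match (by selectivity down → conversion down → particulate in product); odor noted match; level alarm match (by selectivity down → level alarm); outlet temperature low match (by selectivity down → conversion down → outlet temperature low); flow instability match
(B) control-valve stiction — does not account for particulate in product, level alarm, outlet temperature low
(C) seal leak — does not account for outlet temperature low, flow instability
(D) column flooding — particulate in product match; odor noted match; level alarm miss; outlet temperature low match; flow instability match
(A) is the only candidate with no mismatches.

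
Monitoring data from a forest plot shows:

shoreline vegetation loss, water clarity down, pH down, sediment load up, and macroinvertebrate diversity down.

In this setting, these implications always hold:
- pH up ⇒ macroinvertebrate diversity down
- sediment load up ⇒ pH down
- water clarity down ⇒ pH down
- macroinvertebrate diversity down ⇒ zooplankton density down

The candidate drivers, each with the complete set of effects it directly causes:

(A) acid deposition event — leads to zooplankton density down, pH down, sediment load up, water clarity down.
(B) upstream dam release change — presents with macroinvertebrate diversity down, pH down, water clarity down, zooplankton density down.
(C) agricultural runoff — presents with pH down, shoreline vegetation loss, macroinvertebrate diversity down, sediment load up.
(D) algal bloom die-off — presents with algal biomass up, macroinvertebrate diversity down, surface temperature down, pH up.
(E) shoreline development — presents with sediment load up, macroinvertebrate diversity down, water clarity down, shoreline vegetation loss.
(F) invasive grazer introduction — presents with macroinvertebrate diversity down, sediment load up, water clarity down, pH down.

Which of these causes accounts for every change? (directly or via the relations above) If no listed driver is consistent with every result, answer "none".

Per-candidate check:
(A) acid deposition event — shoreline vegetation loss ✗; water clarity down ✓; pH down ✓; sediment load up ✓; macroinvertebrate diversity down ✗
(B) upstream dam release change — does not account for shoreline vegetation loss, sediment load up
(C) agricultural runoff — does not account for water clarity down
(D) algal bloom die-off — fails on shoreline vegetation loss, water clarity down, pH down, sediment load up (predicts pH up, not pH down)
(E) shoreline development — shoreline vegetation loss ✓; water clarity down ✓; pH down ✓ (by sediment load up → pH down); sediment load up ✓; macroinvertebrate diversity down ✓
(F) invasive grazer introduction — does not account for shoreline vegetation loss
(E) alone accounts for all the evidence.

E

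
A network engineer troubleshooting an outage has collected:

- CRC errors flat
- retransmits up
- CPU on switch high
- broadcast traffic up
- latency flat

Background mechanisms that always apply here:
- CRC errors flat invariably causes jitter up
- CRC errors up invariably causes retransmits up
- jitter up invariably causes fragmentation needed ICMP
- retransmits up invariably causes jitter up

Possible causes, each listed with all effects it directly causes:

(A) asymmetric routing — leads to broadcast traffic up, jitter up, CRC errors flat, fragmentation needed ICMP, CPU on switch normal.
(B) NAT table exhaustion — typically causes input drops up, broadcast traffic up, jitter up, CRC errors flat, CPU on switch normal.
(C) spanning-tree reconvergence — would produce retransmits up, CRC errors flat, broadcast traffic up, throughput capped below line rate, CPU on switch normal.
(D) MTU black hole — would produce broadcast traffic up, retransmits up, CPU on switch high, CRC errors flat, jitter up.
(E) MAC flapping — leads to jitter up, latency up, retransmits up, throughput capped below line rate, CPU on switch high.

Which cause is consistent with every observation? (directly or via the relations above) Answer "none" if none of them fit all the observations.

none

For each candidate, compare predicted effects to what was observed:
(A) asymmetric routing — fails on retransmits up, CPU on switch high, latency flat (predicts CPU on switch normal, not CPU on switch high)
(B) NAT table exhaustion — CRC errors flat +; retransmits up -; CPU on switch high -; broadcast traffic up +; latency flat -
(C) spanning-tree reconvergence — fails on CPU on switch high, latency flat (predicts CPU on switch normal, not CPU on switch high)
(D) MTU black hole — CRC errors flat +; retransmits up +; CPU on switch high +; broadcast traffic up +; latency flat -
(E) MAC flapping — CRC errors flat -; retransmits up +; CPU on switch high +; broadcast traffic up -; latency flat -
None of the listed candidates fits everything.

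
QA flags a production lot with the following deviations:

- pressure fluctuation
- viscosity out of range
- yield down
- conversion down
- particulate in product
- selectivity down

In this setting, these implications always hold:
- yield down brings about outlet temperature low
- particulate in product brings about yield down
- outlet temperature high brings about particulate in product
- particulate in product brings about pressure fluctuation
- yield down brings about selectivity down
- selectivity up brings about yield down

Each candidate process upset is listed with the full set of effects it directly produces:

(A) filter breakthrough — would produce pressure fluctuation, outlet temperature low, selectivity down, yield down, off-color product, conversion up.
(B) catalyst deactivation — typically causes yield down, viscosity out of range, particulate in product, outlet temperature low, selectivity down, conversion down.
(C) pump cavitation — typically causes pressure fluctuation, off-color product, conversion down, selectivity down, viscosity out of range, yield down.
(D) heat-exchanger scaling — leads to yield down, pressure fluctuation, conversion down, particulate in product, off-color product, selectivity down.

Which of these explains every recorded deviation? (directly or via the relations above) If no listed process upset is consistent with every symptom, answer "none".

Per-candidate check:
(A) filter breakthrough — pressure fluctuation ✓; viscosity out of range ✗; yield down ✓; conversion down ✗; particulate in product ✗; selectivity down ✓
(B) catalyst deactivation — pressure fluctuation ✓ (via particulate in product → pressure fluctuation); viscosity out of range ✓; yield down ✓; conversion down ✓; particulate in product ✓; selectivity down ✓
(C) pump cavitation — pressure fluctuation ✓; viscosity out of range ✓; yield down ✓; conversion down ✓; particulate in product ✗; selectivity down ✓
(D) heat-exchanger scaling — does not account for viscosity out of range
Only (B) is consistent with every observation.

B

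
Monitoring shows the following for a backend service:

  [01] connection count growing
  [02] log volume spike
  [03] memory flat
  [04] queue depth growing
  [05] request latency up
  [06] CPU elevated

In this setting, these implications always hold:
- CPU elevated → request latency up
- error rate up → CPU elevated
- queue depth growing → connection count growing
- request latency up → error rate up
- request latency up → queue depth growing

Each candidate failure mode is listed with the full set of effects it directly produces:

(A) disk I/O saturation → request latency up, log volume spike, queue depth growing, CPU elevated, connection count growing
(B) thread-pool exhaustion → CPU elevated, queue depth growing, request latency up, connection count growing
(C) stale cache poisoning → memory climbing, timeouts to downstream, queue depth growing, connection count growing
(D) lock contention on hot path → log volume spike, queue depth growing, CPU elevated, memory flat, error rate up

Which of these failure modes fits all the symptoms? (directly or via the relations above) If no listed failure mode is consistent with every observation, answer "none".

For each candidate, compare predicted effects to what was observed:
(A) disk I/O saturation — connection count growing match; log volume spike match; memory flat miss; queue depth growing match; request latency up match; CPU elevated match
(B) thread-pool exhaustion — connection count growing match; log volume spike miss; memory flat miss; queue depth growing match; request latency up match; CPU elevated match
(C) stale cache poisoning — connection count growing match; log volume spike miss; memory flat miss; queue depth growing match; request latency up miss; CPU elevated miss
(D) lock contention on hot path — accounts for every observation (connection count growing via queue depth growing → connection count growing)
Only (D) is consistent with every observation.

D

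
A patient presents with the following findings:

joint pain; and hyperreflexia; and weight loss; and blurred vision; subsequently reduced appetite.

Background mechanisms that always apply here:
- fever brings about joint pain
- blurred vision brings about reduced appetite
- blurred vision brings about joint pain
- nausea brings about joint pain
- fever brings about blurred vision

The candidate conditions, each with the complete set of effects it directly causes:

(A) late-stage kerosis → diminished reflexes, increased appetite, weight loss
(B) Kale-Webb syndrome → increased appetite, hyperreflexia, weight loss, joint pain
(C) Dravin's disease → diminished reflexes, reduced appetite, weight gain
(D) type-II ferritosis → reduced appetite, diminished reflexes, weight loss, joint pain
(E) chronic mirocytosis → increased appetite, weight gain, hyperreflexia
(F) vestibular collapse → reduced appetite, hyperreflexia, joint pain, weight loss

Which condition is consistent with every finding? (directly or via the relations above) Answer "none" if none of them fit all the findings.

none

Per-candidate check:
(A) late-stage kerosis — fails on joint pain, hyperreflexia, blurred vision, reduced appetite (predicts diminished reflexes, not hyperreflexia; predicts increased appetite, not reduced appetite)
(B) Kale-Webb syndrome — joint pain match; hyperreflexia match; weight loss match; blurred vision miss; reduced appetite miss
(C) Dravin's disease — joint pain miss; hyperreflexia miss; weight loss miss; blurred vision miss; reduced appetite match
(D) type-II ferritosis — joint pain match; hyperreflexia miss; weight loss match; blurred vision miss; reduced appetite match
(E) chronic mirocytosis — joint pain miss; hyperreflexia match; weight loss miss; blurred vision miss; reduced appetite miss
(F) vestibular collapse — does not account for blurred vision
No candidate is consistent with all observations.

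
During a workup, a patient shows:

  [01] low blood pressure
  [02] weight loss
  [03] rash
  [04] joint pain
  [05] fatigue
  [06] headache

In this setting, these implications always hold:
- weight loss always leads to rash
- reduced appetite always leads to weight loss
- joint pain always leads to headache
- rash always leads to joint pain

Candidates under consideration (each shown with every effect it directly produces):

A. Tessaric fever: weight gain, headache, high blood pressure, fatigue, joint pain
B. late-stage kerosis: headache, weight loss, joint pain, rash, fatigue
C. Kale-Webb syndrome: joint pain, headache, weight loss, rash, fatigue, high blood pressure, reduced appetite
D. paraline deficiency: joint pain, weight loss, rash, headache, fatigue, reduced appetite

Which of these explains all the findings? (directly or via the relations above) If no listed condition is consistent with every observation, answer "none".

none

Checking each candidate against the observations:
(A) Tessaric fever — low blood pressure miss; weight loss miss; rash miss; joint pain match; fatigue match; headache match
(B) late-stage kerosis — does not account for low blood pressure
(C) Kale-Webb syndrome — fails on low blood pressure (predicts high blood pressure, not low blood pressure)
(D) paraline deficiency — does not account for low blood pressure
None of the listed candidates fits everything.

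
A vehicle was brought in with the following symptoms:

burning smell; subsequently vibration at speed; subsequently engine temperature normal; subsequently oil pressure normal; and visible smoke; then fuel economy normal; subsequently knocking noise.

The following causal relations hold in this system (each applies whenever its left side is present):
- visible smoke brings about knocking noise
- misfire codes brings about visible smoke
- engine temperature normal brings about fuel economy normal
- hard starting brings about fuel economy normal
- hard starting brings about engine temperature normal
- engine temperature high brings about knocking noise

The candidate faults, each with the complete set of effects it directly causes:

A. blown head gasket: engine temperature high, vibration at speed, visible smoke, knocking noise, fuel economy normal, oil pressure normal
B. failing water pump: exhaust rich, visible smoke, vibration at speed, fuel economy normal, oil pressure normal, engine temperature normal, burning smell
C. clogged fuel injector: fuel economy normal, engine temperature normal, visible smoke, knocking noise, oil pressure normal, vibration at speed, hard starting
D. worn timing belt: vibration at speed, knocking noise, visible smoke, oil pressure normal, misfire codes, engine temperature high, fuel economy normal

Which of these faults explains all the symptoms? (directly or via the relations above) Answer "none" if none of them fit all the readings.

Checking each candidate against the observations:
(A) blown head gasket — fails on burning smell, engine temperature normal (predicts engine temperature high, not engine temperature normal)
(B) failing water pump — burning smell match; vibration at speed match; engine temperature normal match; oil pressure normal match; visible smoke match; fuel economy normal match; knocking noise match (by visible smoke → knocking noise)
(C) clogged fuel injector — burning smell miss; vibration at speed match; engine temperature normal match; oil pressure normal match; visible smoke match; fuel economy normal match; knocking noise match
(D) worn timing belt — fails on burning smell, engine temperature normal (predicts engine temperature high, not engine temperature normal)
(B) is the only candidate with no mismatches.

B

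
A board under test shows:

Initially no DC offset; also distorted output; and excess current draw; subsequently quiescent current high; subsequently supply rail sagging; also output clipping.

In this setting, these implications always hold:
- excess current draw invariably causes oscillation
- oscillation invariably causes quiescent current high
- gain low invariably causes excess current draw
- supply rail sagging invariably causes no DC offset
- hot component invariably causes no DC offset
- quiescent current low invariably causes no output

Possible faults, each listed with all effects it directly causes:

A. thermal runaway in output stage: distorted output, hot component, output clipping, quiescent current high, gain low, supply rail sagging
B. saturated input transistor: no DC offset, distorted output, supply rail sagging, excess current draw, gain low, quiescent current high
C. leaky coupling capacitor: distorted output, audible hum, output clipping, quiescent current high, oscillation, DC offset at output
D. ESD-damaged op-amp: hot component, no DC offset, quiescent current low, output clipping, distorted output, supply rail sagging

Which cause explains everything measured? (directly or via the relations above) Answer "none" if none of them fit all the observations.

Checking each candidate against the observations:
(A) thermal runaway in output stage — no DC offset + (through supply rail sagging → no DC offset); distorted output +; excess current draw + (through gain low → excess current draw); quiescent current high +; supply rail sagging +; output clipping +
(B) saturated input transistor — does not account for output clipping
(C) leaky coupling capacitor — fails on no DC offset, excess current draw, supply rail sagging (predicts DC offset at output, not no DC offset)
(D) ESD-damaged op-amp — fails on excess current draw, quiescent current high (predicts quiescent current low, not quiescent current high)
(A) is the only candidate with no mismatches.

A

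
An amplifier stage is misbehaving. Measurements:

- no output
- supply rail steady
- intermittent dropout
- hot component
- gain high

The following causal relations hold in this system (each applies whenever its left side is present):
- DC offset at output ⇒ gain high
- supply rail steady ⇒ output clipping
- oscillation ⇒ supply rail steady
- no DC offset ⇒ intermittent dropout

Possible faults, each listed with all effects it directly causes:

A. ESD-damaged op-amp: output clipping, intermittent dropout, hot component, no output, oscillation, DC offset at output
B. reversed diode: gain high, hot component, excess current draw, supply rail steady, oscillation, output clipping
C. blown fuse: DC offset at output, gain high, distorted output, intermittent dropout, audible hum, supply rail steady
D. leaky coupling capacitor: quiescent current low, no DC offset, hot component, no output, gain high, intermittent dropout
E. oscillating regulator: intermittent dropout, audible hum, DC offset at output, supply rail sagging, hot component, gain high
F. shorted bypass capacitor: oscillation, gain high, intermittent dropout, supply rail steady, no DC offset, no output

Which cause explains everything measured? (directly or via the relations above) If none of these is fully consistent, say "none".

A

For each candidate, compare predicted effects to what was observed:
(A) ESD-damaged op-amp — accounts for every observation (supply rail steady through oscillation → supply rail steady)
(B) reversed diode — no output ✗; supply rail steady ✓; intermittent dropout ✗; hot component ✓; gain high ✓
(C) blown fuse — does not account for no output, hot component
(D) leaky coupling capacitor — no output ✓; supply rail steady ✗; intermittent dropout ✓; hot component ✓; gain high ✓
(E) oscillating regulator — fails on no output, supply rail steady (predicts supply rail sagging, not supply rail steady)
(F) shorted bypass capacitor — no output ✓; supply rail steady ✓; intermittent dropout ✓; hot component ✗; gain high ✓
Only (A) is consistent with every observation.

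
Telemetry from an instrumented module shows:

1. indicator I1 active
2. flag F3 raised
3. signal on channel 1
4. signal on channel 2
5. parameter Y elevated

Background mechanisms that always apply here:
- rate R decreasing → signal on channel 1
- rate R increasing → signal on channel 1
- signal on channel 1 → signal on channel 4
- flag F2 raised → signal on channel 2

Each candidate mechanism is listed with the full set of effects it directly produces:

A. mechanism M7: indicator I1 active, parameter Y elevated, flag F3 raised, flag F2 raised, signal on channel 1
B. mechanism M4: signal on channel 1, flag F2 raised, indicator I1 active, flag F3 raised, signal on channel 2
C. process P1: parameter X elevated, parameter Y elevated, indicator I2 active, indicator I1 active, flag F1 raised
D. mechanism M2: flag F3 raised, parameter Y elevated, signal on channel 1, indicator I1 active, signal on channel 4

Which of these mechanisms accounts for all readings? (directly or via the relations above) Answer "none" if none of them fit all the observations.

A

Per-candidate check:
(A) mechanism M7 — accounts for every observation (signal on channel 2 via flag F2 raised → signal on channel 2)
(B) mechanism M4 — indicator I1 active yes; flag F3 raised yes; signal on channel 1 yes; signal on channel 2 yes; parameter Y elevated NO
(C) process P1 — does not account for flag F3 raised, signal on channel 1, signal on channel 2
(D) mechanism M2 — does not account for signal on channel 2
(A) is the only candidate with no mismatches.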